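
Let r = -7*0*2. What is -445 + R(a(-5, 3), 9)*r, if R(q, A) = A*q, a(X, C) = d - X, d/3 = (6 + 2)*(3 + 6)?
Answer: -445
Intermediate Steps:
d = 216 (d = 3*((6 + 2)*(3 + 6)) = 3*(8*9) = 3*72 = 216)
a(X, C) = 216 - X
r = 0 (r = 0*2 = 0)
-445 + R(a(-5, 3), 9)*r = -445 + (9*(216 - 1*(-5)))*0 = -445 + (9*(216 + 5))*0 = -445 + (9*221)*0 = -445 + 1989*0 = -445 + 0 = -445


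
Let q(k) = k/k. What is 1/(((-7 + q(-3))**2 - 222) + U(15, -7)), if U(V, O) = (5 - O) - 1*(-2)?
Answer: -1/172 ≈ -0.0058140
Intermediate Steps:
q(k) = 1
U(V, O) = 7 - O (U(V, O) = (5 - O) + 2 = 7 - O)
1/(((-7 + q(-3))**2 - 222) + U(15, -7)) = 1/(((-7 + 1)**2 - 222) + (7 - 1*(-7))) = 1/(((-6)**2 - 222) + (7 + 7)) = 1/((36 - 222) + 14) = 1/(-186 + 14) = 1/(-172) = -1/172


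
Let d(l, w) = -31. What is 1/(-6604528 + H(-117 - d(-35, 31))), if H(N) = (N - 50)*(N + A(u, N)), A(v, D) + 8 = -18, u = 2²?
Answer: -1/6589296 ≈ -1.5176e-7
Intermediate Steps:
u = 4
A(v, D) = -26 (A(v, D) = -8 - 18 = -26)
H(N) = (-50 + N)*(-26 + N) (H(N) = (N - 50)*(N - 26) = (-50 + N)*(-26 + N))
1/(-6604528 + H(-117 - d(-35, 31))) = 1/(-6604528 + (1300 + (-117 - 1*(-31))² - 76*(-117 - 1*(-31)))) = 1/(-6604528 + (1300 + (-117 + 31)² - 76*(-117 + 31))) = 1/(-6604528 + (1300 + (-86)² - 76*(-86))) = 1/(-6604528 + (1300 + 7396 + 6536)) = 1/(-6604528 + 15232) = 1/(-6589296) = -1/6589296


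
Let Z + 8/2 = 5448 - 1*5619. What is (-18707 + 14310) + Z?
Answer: -4572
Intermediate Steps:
Z = -175 (Z = -4 + (5448 - 1*5619) = -4 + (5448 - 5619) = -4 - 171 = -175)
(-18707 + 14310) + Z = (-18707 + 14310) - 175 = -4397 - 175 = -4572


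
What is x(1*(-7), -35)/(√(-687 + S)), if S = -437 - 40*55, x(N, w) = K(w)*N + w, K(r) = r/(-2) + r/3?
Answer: 455*I*√831/9972 ≈ 1.3153*I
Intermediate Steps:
K(r) = -r/6 (K(r) = r*(-½) + r*(⅓) = -r/2 + r/3 = -r/6)
x(N, w) = w - N*w/6 (x(N, w) = (-w/6)*N + w = -N*w/6 + w = w - N*w/6)
S = -2637 (S = -437 - 2200 = -2637)
x(1*(-7), -35)/(√(-687 + S)) = ((⅙)*(-35)*(6 - (-7)))/(√(-687 - 2637)) = ((⅙)*(-35)*(6 - 1*(-7)))/(√(-3324)) = ((⅙)*(-35)*(6 + 7))/((2*I*√831)) = ((⅙)*(-35)*13)*(-I*√831/1662) = -(-455)*I*√831/9972 = 455*I*√831/9972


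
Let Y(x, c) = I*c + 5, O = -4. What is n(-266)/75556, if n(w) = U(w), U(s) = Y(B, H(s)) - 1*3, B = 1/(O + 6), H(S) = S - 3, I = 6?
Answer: -31/1453 ≈ -0.021335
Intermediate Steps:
H(S) = -3 + S
B = ½ (B = 1/(-4 + 6) = 1/2 = ½ ≈ 0.50000)
Y(x, c) = 5 + 6*c (Y(x, c) = 6*c + 5 = 5 + 6*c)
U(s) = -16 + 6*s (U(s) = (5 + 6*(-3 + s)) - 1*3 = (5 + (-18 + 6*s)) - 3 = (-13 + 6*s) - 3 = -16 + 6*s)
n(w) = -16 + 6*w
n(-266)/75556 = (-16 + 6*(-266))/75556 = (-16 - 1596)*(1/75556) = -1612*1/75556 = -31/1453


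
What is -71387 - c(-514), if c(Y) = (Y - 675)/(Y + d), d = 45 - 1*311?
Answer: -55683049/780 ≈ -71389.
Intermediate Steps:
d = -266 (d = 45 - 311 = -266)
c(Y) = (-675 + Y)/(-266 + Y) (c(Y) = (Y - 675)/(Y - 266) = (-675 + Y)/(-266 + Y))
-71387 - c(-514) = -71387 - (-675 - 514)/(-266 - 514) = -71387 - (-1189)/(-780) = -71387 - (-1)*(-1189)/780 = -71387 - 1*1189/780 = -71387 - 1189/780 = -55683049/780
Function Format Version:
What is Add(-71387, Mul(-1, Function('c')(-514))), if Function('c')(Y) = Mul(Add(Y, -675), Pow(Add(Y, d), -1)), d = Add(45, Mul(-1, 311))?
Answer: Rational(-55683049, 780) ≈ -71389.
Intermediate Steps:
d = -266 (d = Add(45, -311) = -266)
Function('c')(Y) = Mul(Pow(Add(-266, Y), -1), Add(-675, Y)) (Function('c')(Y) = Mul(Add(Y, -675), Pow(Add(Y, -266), -1)) = Mul(Add(-675, Y), Pow(Add(-266, Y), -1)) = Mul(Pow(Add(-266, Y), -1), Add(-675, Y)))
Add(-71387, Mul(-1, Function('c')(-514))) = Add(-71387, Mul(-1, Mul(Pow(Add(-266, -514), -1), Add(-675, -514)))) = Add(-71387, Mul(-1, Mul(Pow(-780, -1), -1189))) = Add(-71387, Mul(-1, Mul(Rational(-1, 780), -1189))) = Add(-71387, Mul(-1, Rational(1189, 780))) = Add(-71387, Rational(-1189, 780)) = Rational(-55683049, 780)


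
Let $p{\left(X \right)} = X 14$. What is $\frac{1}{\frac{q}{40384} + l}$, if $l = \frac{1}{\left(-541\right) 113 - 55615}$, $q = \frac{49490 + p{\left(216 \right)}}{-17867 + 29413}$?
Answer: $\frac{295850639808}{30786037} \approx 9609.9$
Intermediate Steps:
$p{\left(X \right)} = 14 X$
$q = \frac{26257}{5773}$ ($q = \frac{49490 + 14 \cdot 216}{-17867 + 29413} = \frac{49490 + 3024}{11546} = 52514 \cdot \frac{1}{11546} = \frac{26257}{5773} \approx 4.5482$)
$l = - \frac{1}{116748}$ ($l = \frac{1}{-61133 - 55615} = \frac{1}{-116748} = - \frac{1}{116748} \approx -8.5655 \cdot 10^{-6}$)
$\frac{1}{\frac{q}{40384} + l} = \frac{1}{\frac{26257}{5773 \cdot 40384} - \frac{1}{116748}} = \frac{1}{\frac{26257}{5773} \cdot \frac{1}{40384} - \frac{1}{116748}} = \frac{1}{\frac{26257}{233136832} - \frac{1}{116748}} = \frac{1}{\frac{30786037}{295850639808}} = \frac{295850639808}{30786037}$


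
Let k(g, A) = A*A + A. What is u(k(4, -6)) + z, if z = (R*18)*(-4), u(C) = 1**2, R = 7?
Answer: -503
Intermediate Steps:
k(g, A) = A + A**2 (k(g, A) = A**2 + A = A + A**2)
u(C) = 1
z = -504 (z = (7*18)*(-4) = 126*(-4) = -504)
u(k(4, -6)) + z = 1 - 504 = -503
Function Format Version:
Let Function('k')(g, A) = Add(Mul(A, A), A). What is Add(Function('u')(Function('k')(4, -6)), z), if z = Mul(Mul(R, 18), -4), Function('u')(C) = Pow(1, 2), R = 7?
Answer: -503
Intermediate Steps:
Function('k')(g, A) = Add(A, Pow(A, 2)) (Function('k')(g, A) = Add(Pow(A, 2), A) = Add(A, Pow(A, 2)))
Function('u')(C) = 1
z = -504 (z = Mul(Mul(7, 18), -4) = Mul(126, -4) = -504)
Add(Function('u')(Function('k')(4, -6)), z) = Add(1, -504) = -503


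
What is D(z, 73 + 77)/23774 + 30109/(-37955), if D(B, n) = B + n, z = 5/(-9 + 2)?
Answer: -4971016587/6316395190 ≈ -0.78700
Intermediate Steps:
z = -5/7 (z = 5/(-7) = 5*(-⅐) = -5/7 ≈ -0.71429)
D(z, 73 + 77)/23774 + 30109/(-37955) = (-5/7 + (73 + 77))/23774 + 30109/(-37955) = (-5/7 + 150)*(1/23774) + 30109*(-1/37955) = (1045/7)*(1/23774) - 30109/37955 = 1045/166418 - 30109/37955 = -4971016587/6316395190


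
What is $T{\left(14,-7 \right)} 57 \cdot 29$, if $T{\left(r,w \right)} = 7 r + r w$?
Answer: $0$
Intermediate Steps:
$T{\left(14,-7 \right)} 57 \cdot 29 = 14 \left(7 - 7\right) 57 \cdot 29 = 14 \cdot 0 \cdot 57 \cdot 29 = 0 \cdot 57 \cdot 29 = 0 \cdot 29 = 0$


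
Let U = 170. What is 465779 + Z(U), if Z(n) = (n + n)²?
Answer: 581379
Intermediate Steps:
Z(n) = 4*n² (Z(n) = (2*n)² = 4*n²)
465779 + Z(U) = 465779 + 4*170² = 465779 + 4*28900 = 465779 + 115600 = 581379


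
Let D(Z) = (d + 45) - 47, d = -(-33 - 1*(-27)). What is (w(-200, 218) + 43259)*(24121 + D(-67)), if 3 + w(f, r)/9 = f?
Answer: 999547000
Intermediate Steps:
d = 6 (d = -(-33 + 27) = -1*(-6) = 6)
w(f, r) = -27 + 9*f
D(Z) = 4 (D(Z) = (6 + 45) - 47 = 51 - 47 = 4)
(w(-200, 218) + 43259)*(24121 + D(-67)) = ((-27 + 9*(-200)) + 43259)*(24121 + 4) = ((-27 - 1800) + 43259)*24125 = (-1827 + 43259)*24125 = 41432*24125 = 999547000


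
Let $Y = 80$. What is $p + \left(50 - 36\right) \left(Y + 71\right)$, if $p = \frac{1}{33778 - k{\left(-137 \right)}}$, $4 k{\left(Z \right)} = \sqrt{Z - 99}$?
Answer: $\frac{9647901229342}{4563813195} + \frac{2 i \sqrt{59}}{4563813195} \approx 2114.0 + 3.3661 \cdot 10^{-9} i$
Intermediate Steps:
$k{\left(Z \right)} = \frac{\sqrt{-99 + Z}}{4}$ ($k{\left(Z \right)} = \frac{\sqrt{Z - 99}}{4} = \frac{\sqrt{-99 + Z}}{4}$)
$p = \frac{1}{33778 - \frac{i \sqrt{59}}{2}}$ ($p = \frac{1}{33778 - \frac{\sqrt{-99 - 137}}{4}} = \frac{1}{33778 - \frac{\sqrt{-236}}{4}} = \frac{1}{33778 - \frac{2 i \sqrt{59}}{4}} = \frac{1}{33778 - \frac{i \sqrt{59}}{2}} \approx 2.9605 \cdot 10^{-5} + 3.4 \cdot 10^{-9} i$)
$p + \left(50 - 36\right) \left(Y + 71\right) = \left(\frac{135112}{4563813195} + \frac{2 i \sqrt{59}}{4563813195}\right) + \left(50 - 36\right) \left(80 + 71\right) = \left(\frac{135112}{4563813195} + \frac{2 i \sqrt{59}}{4563813195}\right) + \left(50 - 36\right) 151 = \left(\frac{135112}{4563813195} + \frac{2 i \sqrt{59}}{4563813195}\right) + 14 \cdot 151 = \left(\frac{135112}{4563813195} + \frac{2 i \sqrt{59}}{4563813195}\right) + 2114 = \frac{9647901229342}{4563813195} + \frac{2 i \sqrt{59}}{4563813195}$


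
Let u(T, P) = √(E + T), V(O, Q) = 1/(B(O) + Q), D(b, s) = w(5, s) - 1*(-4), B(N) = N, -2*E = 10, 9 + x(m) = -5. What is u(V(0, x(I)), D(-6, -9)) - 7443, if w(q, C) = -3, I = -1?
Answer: -7443 + I*√994/14 ≈ -7443.0 + 2.252*I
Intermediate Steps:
x(m) = -14 (x(m) = -9 - 5 = -14)
E = -5 (E = -½*10 = -5)
D(b, s) = 1 (D(b, s) = -3 - 1*(-4) = -3 + 4 = 1)
V(O, Q) = 1/(O + Q)
u(T, P) = √(-5 + T)
u(V(0, x(I)), D(-6, -9)) - 7443 = √(-5 + 1/(0 - 14)) - 7443 = √(-5 + 1/(-14)) - 7443 = √(-5 - 1/14) - 7443 = √(-71/14) - 7443 = I*√994/14 - 7443 = -7443 + I*√994/14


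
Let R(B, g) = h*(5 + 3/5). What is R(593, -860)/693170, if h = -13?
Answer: -182/1732925 ≈ -0.00010502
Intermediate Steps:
R(B, g) = -364/5 (R(B, g) = -13*(5 + 3/5) = -13*(5 + 3*(⅕)) = -13*(5 + ⅗) = -13*28/5 = -364/5)
R(593, -860)/693170 = -364/5/693170 = -364/5*1/693170 = -182/1732925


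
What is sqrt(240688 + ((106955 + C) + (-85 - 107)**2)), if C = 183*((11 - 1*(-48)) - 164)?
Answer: 6*sqrt(10147) ≈ 604.39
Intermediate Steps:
C = -19215 (C = 183*((11 + 48) - 164) = 183*(59 - 164) = 183*(-105) = -19215)
sqrt(240688 + ((106955 + C) + (-85 - 107)**2)) = sqrt(240688 + ((106955 - 19215) + (-85 - 107)**2)) = sqrt(240688 + (87740 + (-192)**2)) = sqrt(240688 + (87740 + 36864)) = sqrt(240688 + 124604) = sqrt(365292) = 6*sqrt(10147)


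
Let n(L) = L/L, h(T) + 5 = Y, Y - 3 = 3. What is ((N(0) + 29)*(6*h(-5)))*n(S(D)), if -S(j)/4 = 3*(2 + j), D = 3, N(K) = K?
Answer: 174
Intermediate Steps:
Y = 6 (Y = 3 + 3 = 6)
h(T) = 1 (h(T) = -5 + 6 = 1)
S(j) = -24 - 12*j (S(j) = -12*(2 + j) = -4*(6 + 3*j) = -24 - 12*j)
n(L) = 1
((N(0) + 29)*(6*h(-5)))*n(S(D)) = ((0 + 29)*(6*1))*1 = (29*6)*1 = 174*1 = 174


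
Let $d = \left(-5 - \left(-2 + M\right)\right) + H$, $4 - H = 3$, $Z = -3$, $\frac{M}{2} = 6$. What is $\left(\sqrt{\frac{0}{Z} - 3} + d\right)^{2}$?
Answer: $\left(14 - i \sqrt{3}\right)^{2} \approx 193.0 - 48.497 i$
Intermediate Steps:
$M = 12$ ($M = 2 \cdot 6 = 12$)
$H = 1$ ($H = 4 - 3 = 1$)
$d = -14$ ($d = \left(-5 + \left(2 - 12\right)\right) + 1 = \left(-5 - 10\right) + 1 = -15 + 1 = -14$)
$\left(\sqrt{\frac{0}{Z} - 3} + d\right)^{2} = \left(\sqrt{\frac{0}{-3} - 3} - 14\right)^{2} = \left(\sqrt{0 \left(- \frac{1}{3}\right) - 3} - 14\right)^{2} = \left(\sqrt{0 - 3} - 14\right)^{2} = \left(\sqrt{-3} - 14\right)^{2} = \left(i \sqrt{3} - 14\right)^{2} = \left(-14 + i \sqrt{3}\right)^{2}$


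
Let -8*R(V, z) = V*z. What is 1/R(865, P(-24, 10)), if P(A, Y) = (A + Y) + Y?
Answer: 2/865 ≈ 0.0023121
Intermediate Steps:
P(A, Y) = A + 2*Y
R(V, z) = -V*z/8
1/R(865, P(-24, 10)) = 1/(-⅛*865*(-24 + 2*10)) = 1/(-⅛*865*(-24 + 20)) = 1/(-⅛*865*(-4)) = 1/(865/2) = 2/865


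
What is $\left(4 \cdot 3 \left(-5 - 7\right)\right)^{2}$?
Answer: $20736$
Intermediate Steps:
$\left(4 \cdot 3 \left(-5 - 7\right)\right)^{2} = \left(12 \left(-12\right)\right)^{2} = \left(-144\right)^{2} = 20736$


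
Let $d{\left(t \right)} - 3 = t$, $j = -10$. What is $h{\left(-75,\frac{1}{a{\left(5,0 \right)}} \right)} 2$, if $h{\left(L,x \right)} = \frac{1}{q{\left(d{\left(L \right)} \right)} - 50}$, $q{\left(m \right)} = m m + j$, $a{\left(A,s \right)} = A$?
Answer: $\frac{1}{2562} \approx 0.00039032$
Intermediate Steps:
$d{\left(t \right)} = 3 + t$
$q{\left(m \right)} = -10 + m^{2}$ ($q{\left(m \right)} = m m - 10 = m^{2} - 10 = -10 + m^{2}$)
$h{\left(L,x \right)} = \frac{1}{-60 + \left(3 + L\right)^{2}}$ ($h{\left(L,x \right)} = \frac{1}{\left(-10 + \left(3 + L\right)^{2}\right) - 50} = \frac{1}{-60 + \left(3 + L\right)^{2}}$)
$h{\left(-75,\frac{1}{a{\left(5,0 \right)}} \right)} 2 = \frac{1}{-60 + \left(3 - 75\right)^{2}} \cdot 2 = \frac{1}{-60 + \left(-72\right)^{2}} \cdot 2 = \frac{1}{-60 + 5184} \cdot 2 = \frac{1}{5124} \cdot 2 = \frac{1}{2562}$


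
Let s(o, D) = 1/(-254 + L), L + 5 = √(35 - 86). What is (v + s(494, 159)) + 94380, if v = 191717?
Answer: 19206263545/67132 - I*√51/67132 ≈ 2.861e+5 - 0.00010638*I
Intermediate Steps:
L = -5 + I*√51 (L = -5 + √(35 - 86) = -5 + √(-51) = -5 + I*√51 ≈ -5.0 + 7.1414*I)
s(o, D) = 1/(-259 + I*√51) (s(o, D) = 1/(-254 + (-5 + I*√51)) = 1/(-259 + I*√51))
(v + s(494, 159)) + 94380 = (191717 + (-259/67132 - I*√51/67132)) + 94380 = (12870345385/67132 - I*√51/67132) + 94380 = 19206263545/67132 - I*√51/67132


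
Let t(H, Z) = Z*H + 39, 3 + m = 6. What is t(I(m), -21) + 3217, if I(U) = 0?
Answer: 3256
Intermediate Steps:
m = 3 (m = -3 + 6 = 3)
t(H, Z) = 39 + H*Z (t(H, Z) = H*Z + 39 = 39 + H*Z)
t(I(m), -21) + 3217 = (39 + 0*(-21)) + 3217 = (39 + 0) + 3217 = 39 + 3217 = 3256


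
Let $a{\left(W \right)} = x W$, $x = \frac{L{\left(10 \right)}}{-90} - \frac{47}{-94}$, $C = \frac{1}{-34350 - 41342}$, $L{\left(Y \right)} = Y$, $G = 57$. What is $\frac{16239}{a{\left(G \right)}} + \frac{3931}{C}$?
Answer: $- \frac{39573421082}{133} \approx -2.9754 \cdot 10^{8}$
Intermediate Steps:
$C = - \frac{1}{75692}$ ($C = \frac{1}{-75692} = - \frac{1}{75692} \approx -1.3211 \cdot 10^{-5}$)
$x = \frac{7}{18}$ ($x = \frac{10}{-90} - \frac{47}{-94} = 10 \left(- \frac{1}{90}\right) - - \frac{1}{2} = - \frac{1}{9} + \frac{1}{2} = \frac{7}{18} \approx 0.38889$)
$a{\left(W \right)} = \frac{7 W}{18}$
$\frac{16239}{a{\left(G \right)}} + \frac{3931}{C} = \frac{16239}{\frac{7}{18} \cdot 57} + \frac{3931}{- \frac{1}{75692}} = \frac{16239}{\frac{133}{6}} + 3931 \left(-75692\right) = 16239 \cdot \frac{6}{133} - 297545252 = \frac{97434}{133} - 297545252 = - \frac{39573421082}{133}$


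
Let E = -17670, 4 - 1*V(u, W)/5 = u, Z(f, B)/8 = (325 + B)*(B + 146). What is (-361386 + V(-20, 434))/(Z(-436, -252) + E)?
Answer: 180633/39787 ≈ 4.5400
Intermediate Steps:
Z(f, B) = 8*(146 + B)*(325 + B) (Z(f, B) = 8*((325 + B)*(B + 146)) = 8*((325 + B)*(146 + B)) = 8*((146 + B)*(325 + B)) = 8*(146 + B)*(325 + B))
V(u, W) = 20 - 5*u
(-361386 + V(-20, 434))/(Z(-436, -252) + E) = (-361386 + (20 - 5*(-20)))/((379600 + 8*(-252)² + 3768*(-252)) - 17670) = (-361386 + (20 + 100))/((379600 + 8*63504 - 949536) - 17670) = (-361386 + 120)/((379600 + 508032 - 949536) - 17670) = -361266/(-61904 - 17670) = -361266/(-79574) = -361266*(-1/79574) = 180633/39787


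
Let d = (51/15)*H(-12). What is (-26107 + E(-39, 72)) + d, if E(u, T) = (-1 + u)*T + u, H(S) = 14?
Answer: -144892/5 ≈ -28978.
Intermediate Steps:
E(u, T) = u + T*(-1 + u) (E(u, T) = T*(-1 + u) + u = u + T*(-1 + u))
d = 238/5 (d = (51/15)*14 = (51*(1/15))*14 = (17/5)*14 = 238/5 ≈ 47.600)
(-26107 + E(-39, 72)) + d = (-26107 + (-39 - 1*72 + 72*(-39))) + 238/5 = (-26107 + (-39 - 72 - 2808)) + 238/5 = (-26107 - 2919) + 238/5 = -29026 + 238/5 = -144892/5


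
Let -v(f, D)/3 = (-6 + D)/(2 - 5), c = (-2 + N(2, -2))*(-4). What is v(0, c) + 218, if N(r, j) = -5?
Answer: 240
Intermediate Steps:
c = 28 (c = (-2 - 5)*(-4) = -7*(-4) = 28)
v(f, D) = -6 + D (v(f, D) = -3*(-6 + D)/(2 - 5) = -3*(-6 + D)/(-3) = -3*(-6 + D)*(-1)/3 = -3*(2 - D/3) = -6 + D)
v(0, c) + 218 = (-6 + 28) + 218 = 22 + 218 = 240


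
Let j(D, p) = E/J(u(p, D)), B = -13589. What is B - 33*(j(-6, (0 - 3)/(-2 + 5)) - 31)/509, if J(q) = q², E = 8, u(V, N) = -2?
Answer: -6915844/509 ≈ -13587.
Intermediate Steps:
j(D, p) = 2 (j(D, p) = 8/((-2)²) = 8/4 = 8*(¼) = 2)
B - 33*(j(-6, (0 - 3)/(-2 + 5)) - 31)/509 = -13589 - 33*(2 - 31)/509 = -13589 - 33*(-29)*(1/509) = -13589 + 957*(1/509) = -13589 + 957/509 = -6915844/509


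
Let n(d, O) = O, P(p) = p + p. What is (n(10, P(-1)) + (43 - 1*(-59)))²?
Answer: 10000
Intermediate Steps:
P(p) = 2*p
(n(10, P(-1)) + (43 - 1*(-59)))² = (2*(-1) + (43 - 1*(-59)))² = (-2 + (43 + 59))² = (-2 + 102)² = 100² = 10000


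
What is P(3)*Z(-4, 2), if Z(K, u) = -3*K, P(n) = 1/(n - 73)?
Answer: -6/35 ≈ -0.17143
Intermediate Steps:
P(n) = 1/(-73 + n)
P(3)*Z(-4, 2) = (-3*(-4))/(-73 + 3) = 12/(-70) = -1/70*12 = -6/35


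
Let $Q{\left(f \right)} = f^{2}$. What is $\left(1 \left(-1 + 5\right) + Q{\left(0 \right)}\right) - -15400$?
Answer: $15404$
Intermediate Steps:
$\left(1 \left(-1 + 5\right) + Q{\left(0 \right)}\right) - -15400 = \left(1 \left(-1 + 5\right) + 0^{2}\right) - -15400 = \left(1 \cdot 4 + 0\right) + 15400 = \left(4 + 0\right) + 15400 = 4 + 15400 = 15404$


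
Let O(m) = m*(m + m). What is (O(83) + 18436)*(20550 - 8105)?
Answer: 400903230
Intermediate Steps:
O(m) = 2*m² (O(m) = m*(2*m) = 2*m²)
(O(83) + 18436)*(20550 - 8105) = (2*83² + 18436)*(20550 - 8105) = (2*6889 + 18436)*12445 = (13778 + 18436)*12445 = 32214*12445 = 400903230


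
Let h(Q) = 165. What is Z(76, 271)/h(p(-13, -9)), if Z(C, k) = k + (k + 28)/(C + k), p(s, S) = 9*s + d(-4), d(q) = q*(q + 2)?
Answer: 8576/5205 ≈ 1.6476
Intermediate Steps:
d(q) = q*(2 + q)
p(s, S) = 8 + 9*s (p(s, S) = 9*s - 4*(2 - 4) = 9*s - 4*(-2) = 9*s + 8 = 8 + 9*s)
Z(C, k) = k + (28 + k)/(C + k)
Z(76, 271)/h(p(-13, -9)) = ((28 + 271 + 271**2 + 76*271)/(76 + 271))/165 = ((28 + 271 + 73441 + 20596)/347)*(1/165) = ((1/347)*94336)*(1/165) = (94336/347)*(1/165) = 8576/5205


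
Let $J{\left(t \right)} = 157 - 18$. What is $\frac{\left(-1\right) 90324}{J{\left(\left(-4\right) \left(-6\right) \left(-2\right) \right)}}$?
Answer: $- \frac{90324}{139} \approx -649.81$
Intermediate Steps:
$J{\left(t \right)} = 139$
$\frac{\left(-1\right) 90324}{J{\left(\left(-4\right) \left(-6\right) \left(-2\right) \right)}} = \frac{\left(-1\right) 90324}{139} = \left(-90324\right) \frac{1}{139} = - \frac{90324}{139}$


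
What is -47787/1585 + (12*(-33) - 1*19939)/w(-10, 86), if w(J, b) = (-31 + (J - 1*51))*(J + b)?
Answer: -301895729/11082320 ≈ -27.241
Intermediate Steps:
w(J, b) = (-82 + J)*(J + b) (w(J, b) = (-31 + (J - 51))*(J + b) = (-31 + (-51 + J))*(J + b) = (-82 + J)*(J + b))
-47787/1585 + (12*(-33) - 1*19939)/w(-10, 86) = -47787/1585 + (12*(-33) - 1*19939)/((-10)² - 82*(-10) - 82*86 - 10*86) = -47787*1/1585 + (-396 - 19939)/(100 + 820 - 7052 - 860) = -47787/1585 - 20335/(-6992) = -47787/1585 - 20335*(-1/6992) = -47787/1585 + 20335/6992 = -301895729/11082320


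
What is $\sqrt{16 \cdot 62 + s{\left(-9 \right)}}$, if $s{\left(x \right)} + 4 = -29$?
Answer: $\sqrt{959} \approx 30.968$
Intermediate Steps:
$s{\left(x \right)} = -33$ ($s{\left(x \right)} = -4 - 29 = -33$)
$\sqrt{16 \cdot 62 + s{\left(-9 \right)}} = \sqrt{16 \cdot 62 - 33} = \sqrt{992 - 33} = \sqrt{959}$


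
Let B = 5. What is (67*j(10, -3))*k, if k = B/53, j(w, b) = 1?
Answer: 335/53 ≈ 6.3208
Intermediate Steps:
k = 5/53 ≈ 0.094340
(67*j(10, -3))*k = (67*1)*(5/53) = 67*(5/53) = 335/53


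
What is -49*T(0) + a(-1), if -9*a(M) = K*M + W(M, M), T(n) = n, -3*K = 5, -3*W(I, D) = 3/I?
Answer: -8/27 ≈ -0.29630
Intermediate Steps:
W(I, D) = -1/I
K = -5/3 (K = -⅓*5 = -5/3 ≈ -1.6667)
a(M) = 1/(9*M) + 5*M/27 (a(M) = -(-5*M/3 - 1/M)/9 = -(-1/M - 5*M/3)/9 = 1/(9*M) + 5*M/27)
-49*T(0) + a(-1) = -49*0 + (1/27)*(3 + 5*(-1)²)/(-1) = 0 + (1/27)*(-1)*(3 + 5*1) = 0 + (1/27)*(-1)*(3 + 5) = 0 + (1/27)*(-1)*8 = 0 - 8/27 = -8/27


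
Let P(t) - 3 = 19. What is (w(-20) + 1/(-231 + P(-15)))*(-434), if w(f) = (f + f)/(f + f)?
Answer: -90272/209 ≈ -431.92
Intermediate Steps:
P(t) = 22 (P(t) = 3 + 19 = 22)
w(f) = 1 (w(f) = (2*f)/((2*f)) = (2*f)*(1/(2*f)) = 1)
(w(-20) + 1/(-231 + P(-15)))*(-434) = (1 + 1/(-231 + 22))*(-434) = (1 + 1/(-209))*(-434) = (1 - 1/209)*(-434) = (208/209)*(-434) = -90272/209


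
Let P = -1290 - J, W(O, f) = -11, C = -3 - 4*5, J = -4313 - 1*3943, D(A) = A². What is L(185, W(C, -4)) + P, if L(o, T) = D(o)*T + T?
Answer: -369520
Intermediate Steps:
J = -8256 (J = -4313 - 3943 = -8256)
C = -23 (C = -3 - 20 = -23)
L(o, T) = T + T*o² (L(o, T) = o²*T + T = T*o² + T = T + T*o²)
P = 6966 (P = -1290 - 1*(-8256) = -1290 + 8256 = 6966)
L(185, W(C, -4)) + P = -11*(1 + 185²) + 6966 = -11*(1 + 34225) + 6966 = -11*34226 + 6966 = -376486 + 6966 = -369520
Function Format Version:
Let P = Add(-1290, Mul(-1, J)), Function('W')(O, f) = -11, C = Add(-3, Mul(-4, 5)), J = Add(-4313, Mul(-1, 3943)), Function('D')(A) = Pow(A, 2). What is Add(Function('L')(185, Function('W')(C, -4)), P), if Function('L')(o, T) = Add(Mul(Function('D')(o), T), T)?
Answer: -369520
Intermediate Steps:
J = -8256 (J = Add(-4313, -3943) = -8256)
C = -23 (C = Add(-3, -20) = -23)
Function('L')(o, T) = Add(T, Mul(T, Pow(o, 2))) (Function('L')(o, T) = Add(Mul(Pow(o, 2), T), T) = Add(Mul(T, Pow(o, 2)), T) = Add(T, Mul(T, Pow(o, 2))))
P = 6966 (P = Add(-1290, Mul(-1, -8256)) = Add(-1290, 8256) = 6966)
Add(Function('L')(185, Function('W')(C, -4)), P) = Add(Mul(-11, Add(1, Pow(185, 2))), 6966) = Add(Mul(-11, Add(1, 34225)), 6966) = Add(Mul(-11, 34226), 6966) = Add(-376486, 6966) = -369520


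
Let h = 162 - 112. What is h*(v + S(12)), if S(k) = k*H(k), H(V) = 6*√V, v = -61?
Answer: -3050 + 7200*√3 ≈ 9420.8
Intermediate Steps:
h = 50
S(k) = 6*k^(3/2) (S(k) = k*(6*√k) = 6*k^(3/2))
h*(v + S(12)) = 50*(-61 + 6*12^(3/2)) = 50*(-61 + 6*(24*√3)) = 50*(-61 + 144*√3) = -3050 + 7200*√3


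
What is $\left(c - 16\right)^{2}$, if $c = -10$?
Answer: $676$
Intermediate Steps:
$\left(c - 16\right)^{2} = \left(-10 - 16\right)^{2} = \left(-26\right)^{2} = 676$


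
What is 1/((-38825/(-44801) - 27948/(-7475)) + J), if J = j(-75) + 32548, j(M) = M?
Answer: 334887475/10876343290898 ≈ 3.0790e-5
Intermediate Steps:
J = 32473 (J = -75 + 32548 = 32473)
1/((-38825/(-44801) - 27948/(-7475)) + J) = 1/((-38825/(-44801) - 27948/(-7475)) + 32473) = 1/((-38825*(-1/44801) - 27948*(-1/7475)) + 32473) = 1/((38825/44801 + 27948/7475) + 32473) = 1/(1542315223/334887475 + 32473) = 1/(10876343290898/334887475) = 334887475/10876343290898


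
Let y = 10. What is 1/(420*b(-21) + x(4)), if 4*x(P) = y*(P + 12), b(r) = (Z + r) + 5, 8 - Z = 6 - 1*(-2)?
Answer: -1/6680 ≈ -0.00014970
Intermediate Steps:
Z = 0 (Z = 8 - (6 - 1*(-2)) = 8 - (6 + 2) = 8 - 1*8 = 8 - 8 = 0)
b(r) = 5 + r (b(r) = (0 + r) + 5 = r + 5 = 5 + r)
x(P) = 30 + 5*P/2 (x(P) = (10*(P + 12))/4 = (10*(12 + P))/4 = (120 + 10*P)/4 = 30 + 5*P/2)
1/(420*b(-21) + x(4)) = 1/(420*(5 - 21) + (30 + (5/2)*4)) = 1/(420*(-16) + (30 + 10)) = 1/(-6720 + 40) = 1/(-6680) = -1/6680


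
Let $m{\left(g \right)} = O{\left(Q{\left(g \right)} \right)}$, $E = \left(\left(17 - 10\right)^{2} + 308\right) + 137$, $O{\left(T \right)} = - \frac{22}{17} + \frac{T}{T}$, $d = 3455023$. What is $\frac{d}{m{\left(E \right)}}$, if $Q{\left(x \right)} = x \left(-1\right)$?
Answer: $- \frac{58735391}{5} \approx -1.1747 \cdot 10^{7}$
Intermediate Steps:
$Q{\left(x \right)} = - x$
$O{\left(T \right)} = - \frac{5}{17}$ ($O{\left(T \right)} = \left(-22\right) \frac{1}{17} + 1 = - \frac{22}{17} + 1 = - \frac{5}{17}$)
$E = 494$ ($E = \left(7^{2} + 308\right) + 137 = \left(49 + 308\right) + 137 = 357 + 137 = 494$)
$m{\left(g \right)} = - \frac{5}{17}$
$\frac{d}{m{\left(E \right)}} = \frac{3455023}{- \frac{5}{17}} = 3455023 \left(- \frac{17}{5}\right) = - \frac{58735391}{5}$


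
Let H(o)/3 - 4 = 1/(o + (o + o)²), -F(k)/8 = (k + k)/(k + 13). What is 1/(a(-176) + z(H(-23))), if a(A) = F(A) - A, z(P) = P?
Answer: 341159/58244493 ≈ 0.0058574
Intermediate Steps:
F(k) = -16*k/(13 + k) (F(k) = -8*(k + k)/(k + 13) = -8*2*k/(13 + k) = -16*k/(13 + k))
H(o) = 12 + 3/(o + 4*o²) (H(o) = 12 + 3/(o + (o + o)²) = 12 + 3/(o + (2*o)²) = 12 + 3/(o + 4*o²))
a(A) = -A - 16*A/(13 + A) (a(A) = -16*A/(13 + A) - A = -A - 16*A/(13 + A))
1/(a(-176) + z(H(-23))) = 1/(-176*(-29 - 1*(-176))/(13 - 176) + 3*(1 + 4*(-23) + 16*(-23)²)/(-23*(1 + 4*(-23)))) = 1/(-176*(-29 + 176)/(-163) + 3*(-1/23)*(1 - 92 + 16*529)/(1 - 92)) = 1/(-176*(-1/163)*147 + 3*(-1/23)*(1 - 92 + 8464)/(-91)) = 1/(25872/163 + 3*(-1/23)*(-1/91)*8373) = 1/(25872/163 + 25119/2093) = 1/(58244493/341159) = 341159/58244493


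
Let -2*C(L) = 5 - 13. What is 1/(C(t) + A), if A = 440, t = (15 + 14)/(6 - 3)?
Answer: 1/444 ≈ 0.0022523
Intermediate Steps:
t = 29/3 ≈ 9.6667
C(L) = 4 (C(L) = -(5 - 13)/2 = -½*(-8) = 4)
1/(C(t) + A) = 1/(4 + 440) = 1/444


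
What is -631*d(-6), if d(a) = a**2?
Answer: -22716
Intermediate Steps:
-631*d(-6) = -631*(-6)**2 = -631*36 = -22716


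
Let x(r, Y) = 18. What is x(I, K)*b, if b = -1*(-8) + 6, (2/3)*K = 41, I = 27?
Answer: 252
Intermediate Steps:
K = 123/2 (K = (3/2)*41 = 123/2 ≈ 61.500)
b = 14 (b = 8 + 6 = 14)
x(I, K)*b = 18*14 = 252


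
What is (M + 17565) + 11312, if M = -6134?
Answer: 22743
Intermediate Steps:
(M + 17565) + 11312 = (-6134 + 17565) + 11312 = 11431 + 11312 = 22743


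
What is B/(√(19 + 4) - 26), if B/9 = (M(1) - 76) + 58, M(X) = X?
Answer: 3978/653 + 153*√23/653 ≈ 7.2156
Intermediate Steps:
B = -153 (B = 9*((1 - 76) + 58) = 9*(-75 + 58) = 9*(-17) = -153)
B/(√(19 + 4) - 26) = -153/(√(19 + 4) - 26) = -153/(√23 - 26) = -153/(-26 + √23)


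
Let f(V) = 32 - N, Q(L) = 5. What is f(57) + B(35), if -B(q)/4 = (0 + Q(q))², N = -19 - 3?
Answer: -46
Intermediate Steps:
N = -22
f(V) = 54 (f(V) = 32 - 1*(-22) = 32 + 22 = 54)
B(q) = -100 (B(q) = -4*(0 + 5)² = -4*5² = -4*25 = -100)
f(57) + B(35) = 54 - 100 = -46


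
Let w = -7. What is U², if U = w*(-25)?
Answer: 30625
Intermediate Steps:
U = 175 (U = -7*(-25) = 175)
U² = 175² = 30625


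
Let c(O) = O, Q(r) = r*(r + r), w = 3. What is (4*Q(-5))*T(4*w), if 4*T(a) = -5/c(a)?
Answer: -125/6 ≈ -20.833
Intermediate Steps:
Q(r) = 2*r**2 (Q(r) = r*(2*r) = 2*r**2)
T(a) = -5/(4*a) (T(a) = (-5/a)/4 = -5/(4*a))
(4*Q(-5))*T(4*w) = (4*(2*(-5)**2))*(-5/(4*(4*3))) = (4*(2*25))*(-5/4/12) = (4*50)*(-5/4*1/12) = 200*(-5/48) = -125/6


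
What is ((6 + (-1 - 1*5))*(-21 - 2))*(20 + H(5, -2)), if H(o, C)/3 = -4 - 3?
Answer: 0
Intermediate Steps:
H(o, C) = -21 (H(o, C) = 3*(-4 - 3) = 3*(-7) = -21)
((6 + (-1 - 1*5))*(-21 - 2))*(20 + H(5, -2)) = ((6 + (-1 - 1*5))*(-21 - 2))*(20 - 21) = ((6 + (-1 - 5))*(-23))*(-1) = ((6 - 6)*(-23))*(-1) = (0*(-23))*(-1) = 0*(-1) = 0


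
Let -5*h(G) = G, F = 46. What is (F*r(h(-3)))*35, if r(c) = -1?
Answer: -1610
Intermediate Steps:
h(G) = -G/5
(F*r(h(-3)))*35 = (46*(-1))*35 = -46*35 = -1610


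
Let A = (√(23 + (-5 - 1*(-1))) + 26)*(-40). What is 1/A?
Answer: -13/13140 + √19/26280 ≈ -0.00082348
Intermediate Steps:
A = -1040 - 40*√19 (A = (√(23 + (-5 + 1)) + 26)*(-40) = (√(23 - 4) + 26)*(-40) = (√19 + 26)*(-40) = (26 + √19)*(-40) = -1040 - 40*√19 ≈ -1214.4)
1/A = 1/(-1040 - 40*√19)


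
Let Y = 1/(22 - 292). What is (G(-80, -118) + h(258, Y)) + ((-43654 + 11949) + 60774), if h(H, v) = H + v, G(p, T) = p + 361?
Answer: 7994159/270 ≈ 29608.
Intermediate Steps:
Y = -1/270 (Y = 1/(-270) = -1/270 ≈ -0.0037037)
G(p, T) = 361 + p
(G(-80, -118) + h(258, Y)) + ((-43654 + 11949) + 60774) = ((361 - 80) + (258 - 1/270)) + ((-43654 + 11949) + 60774) = (281 + 69659/270) + (-31705 + 60774) = 145529/270 + 29069 = 7994159/270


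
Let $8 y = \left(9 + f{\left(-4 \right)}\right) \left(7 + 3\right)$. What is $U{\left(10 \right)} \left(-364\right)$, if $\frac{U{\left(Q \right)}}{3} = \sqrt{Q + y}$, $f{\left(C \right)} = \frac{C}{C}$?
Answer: $- 1638 \sqrt{10} \approx -5179.8$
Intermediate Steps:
$f{\left(C \right)} = 1$
$y = \frac{25}{2}$ ($y = \frac{\left(9 + 1\right) \left(7 + 3\right)}{8} = \frac{10 \cdot 10}{8} = \frac{1}{8} \cdot 100 = \frac{25}{2} \approx 12.5$)
$U{\left(Q \right)} = 3 \sqrt{\frac{25}{2} + Q}$ ($U{\left(Q \right)} = 3 \sqrt{Q + \frac{25}{2}} = 3 \sqrt{\frac{25}{2} + Q}$)
$U{\left(10 \right)} \left(-364\right) = \frac{3 \sqrt{50 + 4 \cdot 10}}{2} \left(-364\right) = \frac{3 \sqrt{50 + 40}}{2} \left(-364\right) = \frac{3 \sqrt{90}}{2} \left(-364\right) = \frac{3 \cdot 3 \sqrt{10}}{2} \left(-364\right) = \frac{9 \sqrt{10}}{2} \left(-364\right) = - 1638 \sqrt{10}$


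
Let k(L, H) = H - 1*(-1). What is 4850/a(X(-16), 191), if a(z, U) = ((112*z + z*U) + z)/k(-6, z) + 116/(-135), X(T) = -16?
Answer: 65475/4366 ≈ 14.997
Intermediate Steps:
k(L, H) = 1 + H (k(L, H) = H + 1 = 1 + H)
a(z, U) = -116/135 + (113*z + U*z)/(1 + z) (a(z, U) = ((112*z + z*U) + z)/(1 + z) + 116/(-135) = ((112*z + U*z) + z)/(1 + z) + 116*(-1/135) = (113*z + U*z)/(1 + z) - 116/135 = -116/135 + (113*z + U*z)/(1 + z))
4850/a(X(-16), 191) = 4850/(((-116 + 15139*(-16) + 135*191*(-16))/(135*(1 - 16)))) = 4850/(((1/135)*(-116 - 242224 - 412560)/(-15))) = 4850/(((1/135)*(-1/15)*(-654900))) = 4850/(8732/27) = 4850*(27/8732) = 65475/4366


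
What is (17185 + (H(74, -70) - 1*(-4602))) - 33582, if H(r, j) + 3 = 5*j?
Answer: -12148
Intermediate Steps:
H(r, j) = -3 + 5*j
(17185 + (H(74, -70) - 1*(-4602))) - 33582 = (17185 + ((-3 + 5*(-70)) - 1*(-4602))) - 33582 = (17185 + ((-3 - 350) + 4602)) - 33582 = (17185 + (-353 + 4602)) - 33582 = (17185 + 4249) - 33582 = 21434 - 33582 = -12148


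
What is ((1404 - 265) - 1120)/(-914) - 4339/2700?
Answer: -2008573/1233900 ≈ -1.6278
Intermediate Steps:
((1404 - 265) - 1120)/(-914) - 4339/2700 = (1139 - 1120)*(-1/914) - 4339*1/2700 = 19*(-1/914) - 4339/2700 = -19/914 - 4339/2700 = -2008573/1233900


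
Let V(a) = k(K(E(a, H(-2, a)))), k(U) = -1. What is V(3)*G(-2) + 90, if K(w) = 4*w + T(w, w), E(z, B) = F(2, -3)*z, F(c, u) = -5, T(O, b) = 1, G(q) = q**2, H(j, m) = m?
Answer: 86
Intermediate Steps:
E(z, B) = -5*z
K(w) = 1 + 4*w (K(w) = 4*w + 1 = 1 + 4*w)
V(a) = -1
V(3)*G(-2) + 90 = -1*(-2)**2 + 90 = -1*4 + 90 = -4 + 90 = 86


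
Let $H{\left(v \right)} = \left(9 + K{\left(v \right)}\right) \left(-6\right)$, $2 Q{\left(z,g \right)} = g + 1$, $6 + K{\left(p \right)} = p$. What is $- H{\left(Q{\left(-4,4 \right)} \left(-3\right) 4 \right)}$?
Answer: $-162$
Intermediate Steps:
$K{\left(p \right)} = -6 + p$
$Q{\left(z,g \right)} = \frac{1}{2} + \frac{g}{2}$ ($Q{\left(z,g \right)} = \frac{g + 1}{2} = \frac{1 + g}{2} = \frac{1}{2} + \frac{g}{2}$)
$H{\left(v \right)} = -18 - 6 v$ ($H{\left(v \right)} = \left(9 + \left(-6 + v\right)\right) \left(-6\right) = \left(3 + v\right) \left(-6\right) = -18 - 6 v$)
$- H{\left(Q{\left(-4,4 \right)} \left(-3\right) 4 \right)} = - (-18 - 6 \left(\frac{1}{2} + \frac{1}{2} \cdot 4\right) \left(-3\right) 4) = - (-18 - 6 \left(\frac{1}{2} + 2\right) \left(-3\right) 4) = - (-18 - 6 \cdot \frac{5}{2} \left(-3\right) 4) = - (-18 - 6 \left(\left(- \frac{15}{2}\right) 4\right)) = - (-18 - -180) = - (-18 + 180) = \left(-1\right) 162 = -162$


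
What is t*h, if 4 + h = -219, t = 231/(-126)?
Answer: 2453/6 ≈ 408.83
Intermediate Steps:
t = -11/6 (t = 231*(-1/126) = -11/6 ≈ -1.8333)
h = -223 (h = -4 - 219 = -223)
t*h = -11/6*(-223) = 2453/6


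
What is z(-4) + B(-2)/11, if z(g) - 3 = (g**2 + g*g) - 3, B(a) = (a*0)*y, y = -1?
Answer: 32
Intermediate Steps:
B(a) = 0 (B(a) = (a*0)*(-1) = 0*(-1) = 0)
z(g) = 2*g**2 (z(g) = 3 + ((g**2 + g*g) - 3) = 3 + ((g**2 + g**2) - 3) = 3 + (2*g**2 - 3) = 3 + (-3 + 2*g**2) = 2*g**2)
z(-4) + B(-2)/11 = 2*(-4)**2 + 0/11 = 2*16 + 0*(1/11) = 32 + 0 = 32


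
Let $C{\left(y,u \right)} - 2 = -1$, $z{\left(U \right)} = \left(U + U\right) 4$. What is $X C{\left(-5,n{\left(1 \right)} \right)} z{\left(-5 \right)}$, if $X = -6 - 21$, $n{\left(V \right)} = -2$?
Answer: $1080$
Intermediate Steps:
$z{\left(U \right)} = 8 U$ ($z{\left(U \right)} = 2 U 4 = 8 U$)
$C{\left(y,u \right)} = 1$ ($C{\left(y,u \right)} = 2 - 1 = 1$)
$X = -27$
$X C{\left(-5,n{\left(1 \right)} \right)} z{\left(-5 \right)} = \left(-27\right) 1 \cdot 8 \left(-5\right) = \left(-27\right) \left(-40\right) = 1080$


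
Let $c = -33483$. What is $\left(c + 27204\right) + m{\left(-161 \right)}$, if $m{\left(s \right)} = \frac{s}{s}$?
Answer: $-6278$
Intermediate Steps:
$m{\left(s \right)} = 1$
$\left(c + 27204\right) + m{\left(-161 \right)} = \left(-33483 + 27204\right) + 1 = -6279 + 1 = -6278$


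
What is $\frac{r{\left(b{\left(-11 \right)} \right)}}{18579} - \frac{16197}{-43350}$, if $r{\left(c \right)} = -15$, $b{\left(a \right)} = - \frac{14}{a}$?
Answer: $\frac{33363757}{89488850} \approx 0.37283$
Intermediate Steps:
$\frac{r{\left(b{\left(-11 \right)} \right)}}{18579} - \frac{16197}{-43350} = - \frac{15}{18579} - \frac{16197}{-43350} = \left(-15\right) \frac{1}{18579} - - \frac{5399}{14450} = - \frac{5}{6193} + \frac{5399}{14450} = \frac{33363757}{89488850}$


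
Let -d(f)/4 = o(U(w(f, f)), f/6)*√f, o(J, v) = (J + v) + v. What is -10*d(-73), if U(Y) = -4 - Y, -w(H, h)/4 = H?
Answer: -38440*I*√73/3 ≈ -1.0948e+5*I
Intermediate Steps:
w(H, h) = -4*H
o(J, v) = J + 2*v
d(f) = -4*√f*(-4 + 13*f/3) (d(f) = -4*((-4 - (-4)*f) + 2*(f/6))*√f = -4*((-4 + 4*f) + 2*(f*(⅙)))*√f = -4*((-4 + 4*f) + 2*(f/6))*√f = -4*((-4 + 4*f) + f/3)*√f = -4*(-4 + 13*f/3)*√f = -4*√f*(-4 + 13*f/3))
-10*d(-73) = -10*√(-73)*(16 - 52/3*(-73)) = -10*I*√73*(16 + 3796/3) = -10*I*√73*3844/3 = -38440*I*√73/3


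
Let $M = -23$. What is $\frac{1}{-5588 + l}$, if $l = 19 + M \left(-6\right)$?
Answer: $- \frac{1}{5431} \approx -0.00018413$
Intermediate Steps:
$l = 157$ ($l = 19 - -138 = 19 + 138 = 157$)
$\frac{1}{-5588 + l} = \frac{1}{-5588 + 157} = \frac{1}{-5431} = - \frac{1}{5431}$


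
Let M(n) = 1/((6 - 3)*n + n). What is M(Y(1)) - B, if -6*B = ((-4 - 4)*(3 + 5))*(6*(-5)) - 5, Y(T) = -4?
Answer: 15317/48 ≈ 319.10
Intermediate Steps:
M(n) = 1/(4*n) (M(n) = 1/(3*n + n) = 1/(4*n))
B = -1915/6 (B = -(((-4 - 4)*(3 + 5))*(6*(-5)) - 5)/6 = -(-8*8*(-30) - 5)/6 = -(-64*(-30) - 5)/6 = -(1920 - 5)/6 = -1/6*1915 = -1915/6 ≈ -319.17)
M(Y(1)) - B = (1/4)/(-4) - 1*(-1915/6) = (1/4)*(-1/4) + 1915/6 = -1/16 + 1915/6 = 15317/48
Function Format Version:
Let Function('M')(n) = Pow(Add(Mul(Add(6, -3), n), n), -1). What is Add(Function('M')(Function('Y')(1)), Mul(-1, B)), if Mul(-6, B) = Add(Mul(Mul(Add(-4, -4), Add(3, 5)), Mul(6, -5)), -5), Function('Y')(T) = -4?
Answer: Rational(15317, 48) ≈ 319.10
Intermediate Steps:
Function('M')(n) = Mul(Rational(1, 4), Pow(n, -1)) (Function('M')(n) = Pow(Add(Mul(3, n), n), -1) = Pow(Mul(4, n), -1) = Mul(Rational(1, 4), Pow(n, -1)))
B = Rational(-1915, 6) (B = Mul(Rational(-1, 6), Add(Mul(Mul(Add(-4, -4), Add(3, 5)), Mul(6, -5)), -5)) = Mul(Rational(-1, 6), Add(Mul(Mul(-8, 8), -30), -5)) = Mul(Rational(-1, 6), Add(Mul(-64, -30), -5)) = Mul(Rational(-1, 6), Add(1920, -5)) = Mul(Rational(-1, 6), 1915) = Rational(-1915, 6) ≈ -319.17)
Add(Function('M')(Function('Y')(1)), Mul(-1, B)) = Add(Mul(Rational(1, 4), Pow(-4, -1)), Mul(-1, Rational(-1915, 6))) = Add(Mul(Rational(1, 4), Rational(-1, 4)), Rational(1915, 6)) = Add(Rational(-1, 16), Rational(1915, 6)) = Rational(15317, 48)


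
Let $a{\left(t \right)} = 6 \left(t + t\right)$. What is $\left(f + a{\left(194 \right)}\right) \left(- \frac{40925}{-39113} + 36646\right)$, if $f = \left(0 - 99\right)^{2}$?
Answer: $\frac{17385416570067}{39113} \approx 4.4449 \cdot 10^{8}$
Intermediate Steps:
$a{\left(t \right)} = 12 t$ ($a{\left(t \right)} = 6 \cdot 2 t = 12 t$)
$f = 9801$ ($f = \left(-99\right)^{2} = 9801$)
$\left(f + a{\left(194 \right)}\right) \left(- \frac{40925}{-39113} + 36646\right) = \left(9801 + 12 \cdot 194\right) \left(- \frac{40925}{-39113} + 36646\right) = \left(9801 + 2328\right) \left(\left(-40925\right) \left(- \frac{1}{39113}\right) + 36646\right) = 12129 \left(\frac{40925}{39113} + 36646\right) = 12129 \cdot \frac{1433375923}{39113} = \frac{17385416570067}{39113}$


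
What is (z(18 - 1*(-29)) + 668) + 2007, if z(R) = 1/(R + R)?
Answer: 251451/94 ≈ 2675.0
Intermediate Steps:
z(R) = 1/(2*R)
(z(18 - 1*(-29)) + 668) + 2007 = (1/(2*(18 - 1*(-29))) + 668) + 2007 = (1/(2*(18 + 29)) + 668) + 2007 = ((1/2)/47 + 668) + 2007 = ((1/2)*(1/47) + 668) + 2007 = (1/94 + 668) + 2007 = 62793/94 + 2007 = 251451/94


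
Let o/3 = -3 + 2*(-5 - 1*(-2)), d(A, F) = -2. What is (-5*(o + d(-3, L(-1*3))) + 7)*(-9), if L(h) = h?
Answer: -1368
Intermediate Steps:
o = -27 (o = 3*(-3 + 2*(-5 - 1*(-2))) = 3*(-3 + 2*(-5 + 2)) = 3*(-3 + 2*(-3)) = 3*(-3 - 6) = 3*(-9) = -27)
(-5*(o + d(-3, L(-1*3))) + 7)*(-9) = (-5*(-27 - 2) + 7)*(-9) = (-5*(-29) + 7)*(-9) = (145 + 7)*(-9) = 152*(-9) = -1368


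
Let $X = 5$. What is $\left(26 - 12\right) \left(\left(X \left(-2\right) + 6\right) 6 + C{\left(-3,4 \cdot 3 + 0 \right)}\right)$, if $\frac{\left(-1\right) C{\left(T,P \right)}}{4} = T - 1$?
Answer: $-112$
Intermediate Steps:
$C{\left(T,P \right)} = 4 - 4 T$ ($C{\left(T,P \right)} = - 4 \left(T - 1\right) = - 4 \left(-1 + T\right) = 4 - 4 T$)
$\left(26 - 12\right) \left(\left(X \left(-2\right) + 6\right) 6 + C{\left(-3,4 \cdot 3 + 0 \right)}\right) = \left(26 - 12\right) \left(\left(5 \left(-2\right) + 6\right) 6 + \left(4 - -12\right)\right) = 14 \left(\left(-10 + 6\right) 6 + \left(4 + 12\right)\right) = 14 \left(\left(-4\right) 6 + 16\right) = 14 \left(-24 + 16\right) = 14 \left(-8\right) = -112$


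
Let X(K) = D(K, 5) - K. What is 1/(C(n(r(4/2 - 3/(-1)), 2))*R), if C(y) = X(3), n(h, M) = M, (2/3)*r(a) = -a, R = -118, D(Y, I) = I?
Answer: -1/236 ≈ -0.0042373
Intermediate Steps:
X(K) = 5 - K
r(a) = -3*a/2 (r(a) = 3*(-a)/2 = -3*a/2)
C(y) = 2 (C(y) = 5 - 1*3 = 5 - 3 = 2)
1/(C(n(r(4/2 - 3/(-1)), 2))*R) = 1/(2*(-118)) = 1/(-236) = -1/236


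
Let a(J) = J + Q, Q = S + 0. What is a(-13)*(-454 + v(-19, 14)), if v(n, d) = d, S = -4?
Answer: 7480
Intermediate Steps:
Q = -4 (Q = -4 + 0 = -4)
a(J) = -4 + J (a(J) = J - 4 = -4 + J)
a(-13)*(-454 + v(-19, 14)) = (-4 - 13)*(-454 + 14) = -17*(-440) = 7480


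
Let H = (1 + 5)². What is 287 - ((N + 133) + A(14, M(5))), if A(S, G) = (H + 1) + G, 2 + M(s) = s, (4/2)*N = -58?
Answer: 143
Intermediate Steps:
H = 36 (H = 6² = 36)
N = -29 (N = (½)*(-58) = -29)
M(s) = -2 + s
A(S, G) = 37 + G (A(S, G) = (36 + 1) + G = 37 + G)
287 - ((N + 133) + A(14, M(5))) = 287 - ((-29 + 133) + (37 + (-2 + 5))) = 287 - (104 + (37 + 3)) = 287 - (104 + 40) = 287 - 1*144 = 287 - 144 = 143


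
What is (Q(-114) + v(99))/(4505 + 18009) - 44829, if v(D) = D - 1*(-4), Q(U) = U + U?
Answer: -1009280231/22514 ≈ -44829.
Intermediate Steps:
Q(U) = 2*U
v(D) = 4 + D (v(D) = D + 4 = 4 + D)
(Q(-114) + v(99))/(4505 + 18009) - 44829 = (2*(-114) + (4 + 99))/(4505 + 18009) - 44829 = (-228 + 103)/22514 - 44829 = -125*1/22514 - 44829 = -125/22514 - 44829 = -1009280231/22514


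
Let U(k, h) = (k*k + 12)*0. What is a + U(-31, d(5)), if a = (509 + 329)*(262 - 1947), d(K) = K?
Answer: -1412030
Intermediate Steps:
a = -1412030 (a = 838*(-1685) = -1412030)
U(k, h) = 0 (U(k, h) = (k² + 12)*0 = (12 + k²)*0 = 0)
a + U(-31, d(5)) = -1412030 + 0 = -1412030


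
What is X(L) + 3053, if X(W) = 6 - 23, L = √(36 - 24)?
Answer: 3036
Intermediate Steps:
L = 2*√3 (L = √12 = 2*√3 ≈ 3.4641)
X(W) = -17
X(L) + 3053 = -17 + 3053 = 3036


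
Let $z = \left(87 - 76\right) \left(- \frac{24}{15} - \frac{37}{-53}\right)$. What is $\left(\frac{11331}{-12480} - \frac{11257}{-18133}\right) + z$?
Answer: $- \frac{40810757337}{3997963840} \approx -10.208$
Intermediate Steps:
$z = - \frac{2629}{265}$ ($z = 11 \left(\left(-24\right) \frac{1}{15} - - \frac{37}{53}\right) = 11 \left(- \frac{8}{5} + \frac{37}{53}\right) = 11 \left(- \frac{239}{265}\right) = - \frac{2629}{265} \approx -9.9208$)
$\left(\frac{11331}{-12480} - \frac{11257}{-18133}\right) + z = \left(\frac{11331}{-12480} - \frac{11257}{-18133}\right) - \frac{2629}{265} = \left(11331 \left(- \frac{1}{12480}\right) - - \frac{11257}{18133}\right) - \frac{2629}{265} = \left(- \frac{3777}{4160} + \frac{11257}{18133}\right) - \frac{2629}{265} = - \frac{21659221}{75433280} - \frac{2629}{265} = - \frac{40810757337}{3997963840}$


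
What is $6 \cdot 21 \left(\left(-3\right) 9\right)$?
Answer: $-3402$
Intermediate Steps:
$6 \cdot 21 \left(\left(-3\right) 9\right) = 126 \left(-27\right) = -3402$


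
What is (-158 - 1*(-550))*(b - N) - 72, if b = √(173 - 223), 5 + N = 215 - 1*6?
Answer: -80040 + 1960*I*√2 ≈ -80040.0 + 2771.9*I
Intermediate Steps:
N = 204 (N = -5 + (215 - 1*6) = -5 + (215 - 6) = -5 + 209 = 204)
b = 5*I*√2 (b = √(-50) = 5*I*√2 ≈ 7.0711*I)
(-158 - 1*(-550))*(b - N) - 72 = (-158 - 1*(-550))*(5*I*√2 - 1*204) - 72 = (-158 + 550)*(5*I*√2 - 204) - 72 = 392*(-204 + 5*I*√2) - 72 = (-79968 + 1960*I*√2) - 72 = -80040 + 1960*I*√2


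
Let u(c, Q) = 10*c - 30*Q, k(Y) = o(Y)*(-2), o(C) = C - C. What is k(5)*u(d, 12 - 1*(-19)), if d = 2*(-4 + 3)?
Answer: 0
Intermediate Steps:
d = -2 (d = 2*(-1) = -2)
o(C) = 0
k(Y) = 0 (k(Y) = 0*(-2) = 0)
u(c, Q) = -30*Q + 10*c
k(5)*u(d, 12 - 1*(-19)) = 0*(-30*(12 - 1*(-19)) + 10*(-2)) = 0*(-30*(12 + 19) - 20) = 0*(-30*31 - 20) = 0*(-930 - 20) = 0*(-950) = 0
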